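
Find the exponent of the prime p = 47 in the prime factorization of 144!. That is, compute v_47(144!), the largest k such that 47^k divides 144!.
v_47(144!) = 3

Legendre's formula: v_p(n!) = Σ_{k ≥ 1} ⌊n / p^k⌋. For p = 47, n = 144, the terms are:
  ⌊144/47^1⌋ = ⌊144/47⌋ = 3
(the next term ⌊144/47^2⌋ = 0, terminating the sum). Summing: v_47(144!) = 3 = 3.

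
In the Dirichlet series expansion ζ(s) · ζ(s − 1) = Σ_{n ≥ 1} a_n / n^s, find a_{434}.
σ(434) = 768

In the product (Σ m^0/m^s)(Σ k / k^s) = Σ (Σ_{d | n} d) / n^s, the coefficient of 1/n^s is σ(n) = Σ_{d | n} d. For n = 434, divisors are [1, 2, 7, 14, 31, 62, 217, 434]; summing: σ(434) = 768.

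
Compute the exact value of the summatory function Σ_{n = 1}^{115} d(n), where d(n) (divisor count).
Σ_{n ≤ 115} d(n) = 566

Compute d(n) for each 1 ≤ n ≤ 115: d(1) = 1, d(2) = 2, d(3) = 2, d(4) = 3, d(5) = 2, d(6) = 4, d(7) = 2, d(8) = 4, d(9) = 3, d(10) = 4, d(11) = 2, d(12) = 6, d(13) = 2, d(14) = 4, d(15) = 4, d(16) = 5, d(17) = 2, d(18) = 6, d(19) = 2, d(20) = 6, d(21) = 4, d(22) = 4, d(23) = 2, d(24) = 8, d(25) = 3, d(26) = 4, d(27) = 4, d(28) = 6, d(29) = 2, d(30) = 8, d(31) = 2, d(32) = 6, d(33) = 4, d(34) = 4, d(35) = 4, d(36) = 9, d(37) = 2, d(38) = 4, d(39) = 4, d(40) = 8, d(41) = 2, d(42) = 8, d(43) = 2, d(44) = 6, d(45) = 6, d(46) = 4, d(47) = 2, d(48) = 10, d(49) = 3, d(50) = 6, d(51) = 4, d(52) = 6, d(53) = 2, d(54) = 8, d(55) = 4, d(56) = 8, d(57) = 4, d(58) = 4, d(59) = 2, d(60) = 12, d(61) = 2, d(62) = 4, d(63) = 6, d(64) = 7, d(65) = 4, d(66) = 8, d(67) = 2, d(68) = 6, d(69) = 4, d(70) = 8, d(71) = 2, d(72) = 12, d(73) = 2, d(74) = 4, d(75) = 6, d(76) = 6, d(77) = 4, d(78) = 8, d(79) = 2, d(80) = 10, d(81) = 5, d(82) = 4, d(83) = 2, d(84) = 12, d(85) = 4, d(86) = 4, d(87) = 4, d(88) = 8, d(89) = 2, d(90) = 12, d(91) = 4, d(92) = 6, d(93) = 4, d(94) = 4, d(95) = 4, d(96) = 12, d(97) = 2, d(98) = 6, d(99) = 6, d(100) = 9, d(101) = 2, d(102) = 8, d(103) = 2, d(104) = 8, d(105) = 8, d(106) = 4, d(107) = 2, d(108) = 12, d(109) = 2, d(110) = 8, d(111) = 4, d(112) = 10, d(113) = 2, d(114) = 8, d(115) = 4. Summing all 115 values: 566. (Dirichlet's divisor formula: Σ_{n ≤ x} d(n) = x ln(x) + (2γ − 1) x + O(√x). For x = 115, the asymptotic estimate is ≈ 563.43.)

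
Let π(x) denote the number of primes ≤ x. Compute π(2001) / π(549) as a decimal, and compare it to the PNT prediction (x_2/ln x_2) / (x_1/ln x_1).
π(2001)/π(549) = 303/101 ≈ 3.0000;  PNT prediction ≈ 3.0247.

π(549) = 101 and π(2001) = 303, so π(2001)/π(549) ≈ 3.0000. The PNT-predicted ratio is (2001/ln(2001)) / (549/ln(549)) ≈ 3.0247. The two agree to within a few percent, as expected.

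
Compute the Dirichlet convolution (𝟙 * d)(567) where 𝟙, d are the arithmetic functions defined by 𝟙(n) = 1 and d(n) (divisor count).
(𝟙 * d)(567) = 45

Divisors of 567: [1, 3, 7, 9, 21, 27, 63, 81, 189, 567]. For each d | 567:
  d = 1: 𝟙(1) · d(567/1) = 1 · 10 = 10
  d = 3: 𝟙(3) · d(567/3) = 1 · 8 = 8
  d = 7: 𝟙(7) · d(567/7) = 1 · 5 = 5
  d = 9: 𝟙(9) · d(567/9) = 1 · 6 = 6
  d = 21: 𝟙(21) · d(567/21) = 1 · 4 = 4
  d = 27: 𝟙(27) · d(567/27) = 1 · 4 = 4
  d = 63: 𝟙(63) · d(567/63) = 1 · 3 = 3
  d = 81: 𝟙(81) · d(567/81) = 1 · 2 = 2
  d = 189: 𝟙(189) · d(567/189) = 1 · 2 = 2
  d = 567: 𝟙(567) · d(567/567) = 1 · 1 = 1
Summing: (𝟙 * d)(567) = 10 + 8 + 5 + 6 + 4 + 4 + 3 + 2 + 2 + 1 = 45.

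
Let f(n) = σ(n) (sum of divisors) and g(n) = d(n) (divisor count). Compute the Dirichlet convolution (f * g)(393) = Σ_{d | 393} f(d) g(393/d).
(σ * d)(393) = 804

Divisors of 393: [1, 3, 131, 393]. For each d | 393:
  d = 1: σ(1) · d(393/1) = 1 · 4 = 4
  d = 3: σ(3) · d(393/3) = 4 · 2 = 8
  d = 131: σ(131) · d(393/131) = 132 · 2 = 264
  d = 393: σ(393) · d(393/393) = 528 · 1 = 528
Summing: (σ * d)(393) = 4 + 8 + 264 + 528 = 804.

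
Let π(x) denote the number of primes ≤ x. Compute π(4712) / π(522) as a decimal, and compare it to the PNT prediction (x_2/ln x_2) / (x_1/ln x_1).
π(4712)/π(522) = 635/98 ≈ 6.4796;  PNT prediction ≈ 6.6786.

π(522) = 98 and π(4712) = 635, so π(4712)/π(522) ≈ 6.4796. The PNT-predicted ratio is (4712/ln(4712)) / (522/ln(522)) ≈ 6.6786. The two agree to within a few percent, as expected.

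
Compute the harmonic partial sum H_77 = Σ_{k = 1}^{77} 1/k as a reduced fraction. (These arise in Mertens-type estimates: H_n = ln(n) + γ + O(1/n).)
H_77 = 61303359776139104182852056677903/12441066073952429195098876987200

Direct summation: H_77 = 1 + 1/2 + ... + 1/77. The least common denominator is lcm(1, ..., 77) = 410555180440430163438262940577600; over this denominator the numerator is 410555180440430163438262940577600 + 205277590220215081719131470288800 + 136851726813476721146087646859200 + 102638795110107540859565735144400 + 82111036088086032687652588115520 + 68425863406738360573043823429600 + 58650740062918594776894705796800 + 51319397555053770429782867572200 + 45617242271158907048695882286400 + 41055518044043016343826294057760 + 37323198221857287585296630961600 + 34212931703369180286521911714800 + 31581167726186935649097149275200 + 29325370031459297388447352898400 + 27370345362695344229217529371840 + 25659698777526885214891433786100 + 24150304731790009614015467092800 + 22808621135579453524347941143200 + 21608167391601587549382260030400 + 20527759022021508171913147028880 + 19550246687639531592298235265600 + 18661599110928643792648315480800 + 17850225236540441888620127851200 + 17106465851684590143260955857400 + 16422207217617206537530517623104 + 15790583863093467824548574637600 + 15205747423719635682898627428800 + 14662685015729648694223676449200 + 14157075187601040118560791054400 + 13685172681347672114608764685920 + 13243715498078392368976223889600 + 12829849388763442607445716893050 + 12441066073952429195098876987200 + 12075152365895004807007733546400 + 11730148012583718955378941159360 + 11404310567789726762173970571600 + 11096085957849463876709809204800 + 10804083695800793774691130015200 + 10527055908728978549699049758400 + 10263879511010754085956573514440 + 10013540986351955205811291233600 + 9775123343819765796149117632800 + 9547794893963492172982859083200 + 9330799555464321896324157740400 + 9123448454231781409739176457280 + 8925112618270220944310063925600 + 8735216605115535392303466820800 + 8553232925842295071630477928700 + 8378677151845513539556386542400 + 8211103608808603268765258811552 + 8050101577263336538005155697600 + 7895291931546733912274287318800 + 7746324159253399310155904539200 + 7602873711859817841449313714400 + 7464639644371457517059326192320 + 7331342507864824347111838224600 + 7202722463867195849794086676800 + 7078537593800520059280395527200 + 6958562380346273956580727806400 + 6842586340673836057304382342960 + 6730412794105412515381359681600 + 6621857749039196184488111944800 + 6516748895879843864099411755200 + 6414924694381721303722858446525 + 6316233545237387129819429855040 + 6220533036976214597549438493600 + 6127689260304927812511387172800 + 6037576182947502403503866773200 + 5950075078846813962873375950400 + 5865074006291859477689470579680 + 5782467330146903710398069585600 + 5702155283894863381086985285800 + 5624043567677125526551547131200 + 5548042978924731938354904602400 + 5474069072539068845843505874368 + 5402041847900396887345565007600 + 5331885460265326797899518708800 = 2023010872612590438034117870370799, so H_77 = 2023010872612590438034117870370799/410555180440430163438262940577600; reducing by gcd(2023010872612590438034117870370799, 410555180440430163438262940577600) = 33 gives 61303359776139104182852056677903/12441066073952429195098876987200 ≈ 4.92750. (The PNT-adjacent estimate ln(77) + γ ≈ 4.92102 matches within O(1/n).)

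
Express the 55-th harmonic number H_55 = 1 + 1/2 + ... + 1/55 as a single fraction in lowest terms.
H_55 = 251499286680120823312889/54749786241679275146400

Direct summation: H_55 = 1 + 1/2 + ... + 1/55. The least common denominator is lcm(1, ..., 55) = 164249358725037825439200; over this denominator the numerator is 164249358725037825439200 + 82124679362518912719600 + 54749786241679275146400 + 41062339681259456359800 + 32849871745007565087840 + 27374893120839637573200 + 23464194103576832205600 + 20531169840629728179900 + 18249928747226425048800 + 16424935872503782543920 + 14931759884094347767200 + 13687446560419818786600 + 12634566055772140418400 + 11732097051788416102800 + 10949957248335855029280 + 10265584920314864089950 + 9661726983825754437600 + 9124964373613212524400 + 8644703090791464496800 + 8212467936251891271960 + 7821398034525610735200 + 7465879942047173883600 + 7141276466305992410400 + 6843723280209909393300 + 6569974349001513017568 + 6317283027886070209200 + 6083309582408808349600 + 5866048525894208051400 + 5663770990518545704800 + 5474978624167927514640 + 5298366410485091143200 + 5132792460157432044975 + 4977253294698115922400 + 4830863491912877218800 + 4692838820715366441120 + 4562482186806606262200 + 4439171857433454741600 + 4322351545395732248400 + 4211522018590713472800 + 4106233968125945635980 + 4006081920122873791200 + 3910699017262805367600 + 3819752528489251754400 + 3732939971023586941800 + 3649985749445285009760 + 3570638233152996205200 + 3494667206915698413600 + 3421861640104954696650 + 3352027729082404600800 + 3284987174500756508784 + 3220575661275251479200 + 3158641513943035104600 + 3099044504245996706400 + 3041654791204404174800 + 2986351976818869553440 = 754497860040362469938667, so H_55 = 754497860040362469938667/164249358725037825439200; reducing by gcd(754497860040362469938667, 164249358725037825439200) = 3 gives 251499286680120823312889/54749786241679275146400 ≈ 4.59361. (The PNT-adjacent estimate ln(55) + γ ≈ 4.58455 matches within O(1/n).)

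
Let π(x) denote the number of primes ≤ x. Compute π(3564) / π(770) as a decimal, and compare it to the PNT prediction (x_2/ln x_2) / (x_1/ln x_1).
π(3564)/π(770) = 499/136 ≈ 3.6691;  PNT prediction ≈ 3.7614.

π(770) = 136 and π(3564) = 499, so π(3564)/π(770) ≈ 3.6691. The PNT-predicted ratio is (3564/ln(3564)) / (770/ln(770)) ≈ 3.7614. The two agree to within a few percent, as expected.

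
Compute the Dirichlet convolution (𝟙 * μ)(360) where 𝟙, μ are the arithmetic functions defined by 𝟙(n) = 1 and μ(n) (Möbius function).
(𝟙 * μ)(360) = 0

Divisors of 360: [1, 2, 3, 4, 5, 6, 8, 9, 10, 12, 15, 18, 20, 24, 30, 36, 40, 45, 60, 72, 90, 120, 180, 360]. For each d | 360:
  d = 1: 𝟙(1) · μ(360/1) = 1 · 0 = 0
  d = 2: 𝟙(2) · μ(360/2) = 1 · 0 = 0
  d = 3: 𝟙(3) · μ(360/3) = 1 · 0 = 0
  d = 4: 𝟙(4) · μ(360/4) = 1 · 0 = 0
  d = 5: 𝟙(5) · μ(360/5) = 1 · 0 = 0
  d = 6: 𝟙(6) · μ(360/6) = 1 · 0 = 0
  d = 8: 𝟙(8) · μ(360/8) = 1 · 0 = 0
  d = 9: 𝟙(9) · μ(360/9) = 1 · 0 = 0
  d = 10: 𝟙(10) · μ(360/10) = 1 · 0 = 0
  d = 12: 𝟙(12) · μ(360/12) = 1 · -1 = -1
  d = 15: 𝟙(15) · μ(360/15) = 1 · 0 = 0
  d = 18: 𝟙(18) · μ(360/18) = 1 · 0 = 0
  d = 20: 𝟙(20) · μ(360/20) = 1 · 0 = 0
  d = 24: 𝟙(24) · μ(360/24) = 1 · 1 = 1
  d = 30: 𝟙(30) · μ(360/30) = 1 · 0 = 0
  d = 36: 𝟙(36) · μ(360/36) = 1 · 1 = 1
  d = 40: 𝟙(40) · μ(360/40) = 1 · 0 = 0
  d = 45: 𝟙(45) · μ(360/45) = 1 · 0 = 0
  d = 60: 𝟙(60) · μ(360/60) = 1 · 1 = 1
  d = 72: 𝟙(72) · μ(360/72) = 1 · -1 = -1
  d = 90: 𝟙(90) · μ(360/90) = 1 · 0 = 0
  d = 120: 𝟙(120) · μ(360/120) = 1 · -1 = -1
  d = 180: 𝟙(180) · μ(360/180) = 1 · -1 = -1
  d = 360: 𝟙(360) · μ(360/360) = 1 · 1 = 1
Summing: (𝟙 * μ)(360) = 0 + 0 + 0 + 0 + 0 + 0 + 0 + 0 + 0 + -1 + 0 + 0 + 0 + 1 + 0 + 1 + 0 + 0 + 1 + -1 + 0 + -1 + -1 + 1 = 0.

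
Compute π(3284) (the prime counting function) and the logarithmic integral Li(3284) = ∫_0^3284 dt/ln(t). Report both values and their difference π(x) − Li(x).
π(3284) = 462;  Li(3284) ≈ 478.03;  π(x) − Li(x) ≈ -16.03.

Direct count of primes ≤ 3284 gives π(3284) = 462. Numerical evaluation of the logarithmic integral gives Li(3284) ≈ 478.03. The difference π(x) − Li(x) ≈ -16.03 is typically negative for small/moderate x (Li(x) overestimates), though Littlewood's theorem shows this sign changes infinitely often.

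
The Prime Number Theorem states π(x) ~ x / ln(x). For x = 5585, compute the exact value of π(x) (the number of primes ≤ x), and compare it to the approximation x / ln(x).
π(5585) = 737;  x/ln(x) ≈ 647.32;  relative error ≈ 12.17%.

Directly count primes up to 5585: π(5585) = 737. The PNT approximation gives 5585/ln(5585) ≈ 5585/8.62784 ≈ 647.32. Relative error (π(x) − x/ln(x)) / π(x) ≈ 12.17%; the approximation is known to undercount slightly (Li(x) is a better estimate).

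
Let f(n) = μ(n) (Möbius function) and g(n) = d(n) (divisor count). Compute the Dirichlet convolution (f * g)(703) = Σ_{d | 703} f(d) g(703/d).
(μ * d)(703) = 1

Divisors of 703: [1, 19, 37, 703]. For each d | 703:
  d = 1: μ(1) · d(703/1) = 1 · 4 = 4
  d = 19: μ(19) · d(703/19) = -1 · 2 = -2
  d = 37: μ(37) · d(703/37) = -1 · 2 = -2
  d = 703: μ(703) · d(703/703) = 1 · 1 = 1
Summing: (μ * d)(703) = 4 + -2 + -2 + 1 = 1.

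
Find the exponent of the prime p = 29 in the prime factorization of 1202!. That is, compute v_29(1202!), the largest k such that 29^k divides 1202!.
v_29(1202!) = 42

Legendre's formula: v_p(n!) = Σ_{k ≥ 1} ⌊n / p^k⌋. For p = 29, n = 1202, the terms are:
  ⌊1202/29^1⌋ = ⌊1202/29⌋ = 41
  ⌊1202/29^2⌋ = ⌊1202/841⌋ = 1
(the next term ⌊1202/29^3⌋ = 0, terminating the sum). Summing: v_29(1202!) = 41 + 1 = 42.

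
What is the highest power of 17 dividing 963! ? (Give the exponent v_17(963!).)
v_17(963!) = 59

Legendre's formula: v_p(n!) = Σ_{k ≥ 1} ⌊n / p^k⌋. For p = 17, n = 963, the terms are:
  ⌊963/17^1⌋ = ⌊963/17⌋ = 56
  ⌊963/17^2⌋ = ⌊963/289⌋ = 3
(the next term ⌊963/17^3⌋ = 0, terminating the sum). Summing: v_17(963!) = 56 + 3 = 59.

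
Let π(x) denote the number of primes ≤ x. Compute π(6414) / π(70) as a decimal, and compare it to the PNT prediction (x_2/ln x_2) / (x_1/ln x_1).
π(6414)/π(70) = 834/19 ≈ 43.8947;  PNT prediction ≈ 44.4071.

π(70) = 19 and π(6414) = 834, so π(6414)/π(70) ≈ 43.8947. The PNT-predicted ratio is (6414/ln(6414)) / (70/ln(70)) ≈ 44.4071. The two agree to within a few percent, as expected.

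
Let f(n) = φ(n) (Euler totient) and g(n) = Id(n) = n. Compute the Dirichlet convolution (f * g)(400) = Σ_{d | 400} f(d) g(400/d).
(φ * Id)(400) = 3120

Divisors of 400: [1, 2, 4, 5, 8, 10, 16, 20, 25, 40, 50, 80, 100, 200, 400]. For each d | 400:
  d = 1: φ(1) · Id(400/1) = 1 · 400 = 400
  d = 2: φ(2) · Id(400/2) = 1 · 200 = 200
  d = 4: φ(4) · Id(400/4) = 2 · 100 = 200
  d = 5: φ(5) · Id(400/5) = 4 · 80 = 320
  d = 8: φ(8) · Id(400/8) = 4 · 50 = 200
  d = 10: φ(10) · Id(400/10) = 4 · 40 = 160
  d = 16: φ(16) · Id(400/16) = 8 · 25 = 200
  d = 20: φ(20) · Id(400/20) = 8 · 20 = 160
  d = 25: φ(25) · Id(400/25) = 20 · 16 = 320
  d = 40: φ(40) · Id(400/40) = 16 · 10 = 160
  d = 50: φ(50) · Id(400/50) = 20 · 8 = 160
  d = 80: φ(80) · Id(400/80) = 32 · 5 = 160
  d = 100: φ(100) · Id(400/100) = 40 · 4 = 160
  d = 200: φ(200) · Id(400/200) = 80 · 2 = 160
  d = 400: φ(400) · Id(400/400) = 160 · 1 = 160
Summing: (φ * Id)(400) = 400 + 200 + 200 + 320 + 200 + 160 + 200 + 160 + 320 + 160 + 160 + 160 + 160 + 160 + 160 = 3120.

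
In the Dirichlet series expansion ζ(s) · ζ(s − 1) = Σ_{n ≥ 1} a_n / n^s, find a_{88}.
σ(88) = 180

In the product (Σ m^0/m^s)(Σ k / k^s) = Σ (Σ_{d | n} d) / n^s, the coefficient of 1/n^s is σ(n) = Σ_{d | n} d. For n = 88, divisors are [1, 2, 4, 8, 11, 22, 44, 88]; summing: σ(88) = 180.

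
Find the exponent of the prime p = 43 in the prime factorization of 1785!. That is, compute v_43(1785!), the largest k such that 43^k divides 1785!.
v_43(1785!) = 41

Legendre's formula: v_p(n!) = Σ_{k ≥ 1} ⌊n / p^k⌋. For p = 43, n = 1785, the terms are:
  ⌊1785/43^1⌋ = ⌊1785/43⌋ = 41
(the next term ⌊1785/43^2⌋ = 0, terminating the sum). Summing: v_43(1785!) = 41 = 41.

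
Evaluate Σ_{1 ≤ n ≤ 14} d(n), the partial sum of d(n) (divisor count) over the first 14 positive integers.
Σ_{n ≤ 14} d(n) = 41

Compute d(n) for each 1 ≤ n ≤ 14: d(1) = 1, d(2) = 2, d(3) = 2, d(4) = 3, d(5) = 2, d(6) = 4, d(7) = 2, d(8) = 4, d(9) = 3, d(10) = 4, d(11) = 2, d(12) = 6, d(13) = 2, d(14) = 4. Summing all 14 values: 41. (Dirichlet's divisor formula: Σ_{n ≤ x} d(n) = x ln(x) + (2γ − 1) x + O(√x). For x = 14, the asymptotic estimate is ≈ 39.11.)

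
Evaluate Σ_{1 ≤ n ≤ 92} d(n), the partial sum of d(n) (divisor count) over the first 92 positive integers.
Σ_{n ≤ 92} d(n) = 435

Compute d(n) for each 1 ≤ n ≤ 92: d(1) = 1, d(2) = 2, d(3) = 2, d(4) = 3, d(5) = 2, d(6) = 4, d(7) = 2, d(8) = 4, d(9) = 3, d(10) = 4, d(11) = 2, d(12) = 6, d(13) = 2, d(14) = 4, d(15) = 4, d(16) = 5, d(17) = 2, d(18) = 6, d(19) = 2, d(20) = 6, d(21) = 4, d(22) = 4, d(23) = 2, d(24) = 8, d(25) = 3, d(26) = 4, d(27) = 4, d(28) = 6, d(29) = 2, d(30) = 8, d(31) = 2, d(32) = 6, d(33) = 4, d(34) = 4, d(35) = 4, d(36) = 9, d(37) = 2, d(38) = 4, d(39) = 4, d(40) = 8, d(41) = 2, d(42) = 8, d(43) = 2, d(44) = 6, d(45) = 6, d(46) = 4, d(47) = 2, d(48) = 10, d(49) = 3, d(50) = 6, d(51) = 4, d(52) = 6, d(53) = 2, d(54) = 8, d(55) = 4, d(56) = 8, d(57) = 4, d(58) = 4, d(59) = 2, d(60) = 12, d(61) = 2, d(62) = 4, d(63) = 6, d(64) = 7, d(65) = 4, d(66) = 8, d(67) = 2, d(68) = 6, d(69) = 4, d(70) = 8, d(71) = 2, d(72) = 12, d(73) = 2, d(74) = 4, d(75) = 6, d(76) = 6, d(77) = 4, d(78) = 8, d(79) = 2, d(80) = 10, d(81) = 5, d(82) = 4, d(83) = 2, d(84) = 12, d(85) = 4, d(86) = 4, d(87) = 4, d(88) = 8, d(89) = 2, d(90) = 12, d(91) = 4, d(92) = 6. Summing all 92 values: 435. (Dirichlet's divisor formula: Σ_{n ≤ x} d(n) = x ln(x) + (2γ − 1) x + O(√x). For x = 92, the asymptotic estimate is ≈ 430.21.)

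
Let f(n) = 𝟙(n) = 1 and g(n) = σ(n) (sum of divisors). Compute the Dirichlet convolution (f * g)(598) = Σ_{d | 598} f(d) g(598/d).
(𝟙 * σ)(598) = 1500

Divisors of 598: [1, 2, 13, 23, 26, 46, 299, 598]. For each d | 598:
  d = 1: 𝟙(1) · σ(598/1) = 1 · 1008 = 1008
  d = 2: 𝟙(2) · σ(598/2) = 1 · 336 = 336
  d = 13: 𝟙(13) · σ(598/13) = 1 · 72 = 72
  d = 23: 𝟙(23) · σ(598/23) = 1 · 42 = 42
  d = 26: 𝟙(26) · σ(598/26) = 1 · 24 = 24
  d = 46: 𝟙(46) · σ(598/46) = 1 · 14 = 14
  d = 299: 𝟙(299) · σ(598/299) = 1 · 3 = 3
  d = 598: 𝟙(598) · σ(598/598) = 1 · 1 = 1
Summing: (𝟙 * σ)(598) = 1008 + 336 + 72 + 42 + 24 + 14 + 3 + 1 = 1500.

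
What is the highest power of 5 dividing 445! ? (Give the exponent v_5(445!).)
v_5(445!) = 109

Legendre's formula: v_p(n!) = Σ_{k ≥ 1} ⌊n / p^k⌋. For p = 5, n = 445, the terms are:
  ⌊445/5^1⌋ = ⌊445/5⌋ = 89
  ⌊445/5^2⌋ = ⌊445/25⌋ = 17
  ⌊445/5^3⌋ = ⌊445/125⌋ = 3
(the next term ⌊445/5^4⌋ = 0, terminating the sum). Summing: v_5(445!) = 89 + 17 + 3 = 109.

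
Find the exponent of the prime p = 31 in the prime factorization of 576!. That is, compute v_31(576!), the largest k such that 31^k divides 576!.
v_31(576!) = 18

Legendre's formula: v_p(n!) = Σ_{k ≥ 1} ⌊n / p^k⌋. For p = 31, n = 576, the terms are:
  ⌊576/31^1⌋ = ⌊576/31⌋ = 18
(the next term ⌊576/31^2⌋ = 0, terminating the sum). Summing: v_31(576!) = 18 = 18.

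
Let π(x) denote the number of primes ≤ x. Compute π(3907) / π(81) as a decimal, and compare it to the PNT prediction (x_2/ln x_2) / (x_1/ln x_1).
π(3907)/π(81) = 540/22 ≈ 24.5455;  PNT prediction ≈ 25.6289.

π(81) = 22 and π(3907) = 540, so π(3907)/π(81) ≈ 24.5455. The PNT-predicted ratio is (3907/ln(3907)) / (81/ln(81)) ≈ 25.6289. The two agree to within a few percent, as expected.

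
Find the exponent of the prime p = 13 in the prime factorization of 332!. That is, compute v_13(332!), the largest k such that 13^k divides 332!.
v_13(332!) = 26

Legendre's formula: v_p(n!) = Σ_{k ≥ 1} ⌊n / p^k⌋. For p = 13, n = 332, the terms are:
  ⌊332/13^1⌋ = ⌊332/13⌋ = 25
  ⌊332/13^2⌋ = ⌊332/169⌋ = 1
(the next term ⌊332/13^3⌋ = 0, terminating the sum). Summing: v_13(332!) = 25 + 1 = 26.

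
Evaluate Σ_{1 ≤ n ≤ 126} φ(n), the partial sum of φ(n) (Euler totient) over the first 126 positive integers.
Σ_{n ≤ 126} φ(n) = 4832

Compute φ(n) for each 1 ≤ n ≤ 126: φ(1) = 1, φ(2) = 1, φ(3) = 2, φ(4) = 2, φ(5) = 4, φ(6) = 2, φ(7) = 6, φ(8) = 4, φ(9) = 6, φ(10) = 4, φ(11) = 10, φ(12) = 4, φ(13) = 12, φ(14) = 6, φ(15) = 8, φ(16) = 8, φ(17) = 16, φ(18) = 6, φ(19) = 18, φ(20) = 8, φ(21) = 12, φ(22) = 10, φ(23) = 22, φ(24) = 8, φ(25) = 20, φ(26) = 12, φ(27) = 18, φ(28) = 12, φ(29) = 28, φ(30) = 8, φ(31) = 30, φ(32) = 16, φ(33) = 20, φ(34) = 16, φ(35) = 24, φ(36) = 12, φ(37) = 36, φ(38) = 18, φ(39) = 24, φ(40) = 16, φ(41) = 40, φ(42) = 12, φ(43) = 42, φ(44) = 20, φ(45) = 24, φ(46) = 22, φ(47) = 46, φ(48) = 16, φ(49) = 42, φ(50) = 20, φ(51) = 32, φ(52) = 24, φ(53) = 52, φ(54) = 18, φ(55) = 40, φ(56) = 24, φ(57) = 36, φ(58) = 28, φ(59) = 58, φ(60) = 16, φ(61) = 60, φ(62) = 30, φ(63) = 36, φ(64) = 32, φ(65) = 48, φ(66) = 20, φ(67) = 66, φ(68) = 32, φ(69) = 44, φ(70) = 24, φ(71) = 70, φ(72) = 24, φ(73) = 72, φ(74) = 36, φ(75) = 40, φ(76) = 36, φ(77) = 60, φ(78) = 24, φ(79) = 78, φ(80) = 32, φ(81) = 54, φ(82) = 40, φ(83) = 82, φ(84) = 24, φ(85) = 64, φ(86) = 42, φ(87) = 56, φ(88) = 40, φ(89) = 88, φ(90) = 24, φ(91) = 72, φ(92) = 44, φ(93) = 60, φ(94) = 46, φ(95) = 72, φ(96) = 32, φ(97) = 96, φ(98) = 42, φ(99) = 60, φ(100) = 40, φ(101) = 100, φ(102) = 32, φ(103) = 102, φ(104) = 48, φ(105) = 48, φ(106) = 52, φ(107) = 106, φ(108) = 36, φ(109) = 108, φ(110) = 40, φ(111) = 72, φ(112) = 48, φ(113) = 112, φ(114) = 36, φ(115) = 88, φ(116) = 56, φ(117) = 72, φ(118) = 58, φ(119) = 96, φ(120) = 32, φ(121) = 110, φ(122) = 60, φ(123) = 80, φ(124) = 60, φ(125) = 100, φ(126) = 36. Summing all 126 values: 4832. (Average order: Σ_{n ≤ x} φ(n) ~ (3/π²) x². For x = 126, (3/π²)·126² ≈ 4825.73.)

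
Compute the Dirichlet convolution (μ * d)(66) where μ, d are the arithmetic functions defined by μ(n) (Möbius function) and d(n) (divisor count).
(μ * d)(66) = 1

Divisors of 66: [1, 2, 3, 6, 11, 22, 33, 66]. For each d | 66:
  d = 1: μ(1) · d(66/1) = 1 · 8 = 8
  d = 2: μ(2) · d(66/2) = -1 · 4 = -4
  d = 3: μ(3) · d(66/3) = -1 · 4 = -4
  d = 6: μ(6) · d(66/6) = 1 · 2 = 2
  d = 11: μ(11) · d(66/11) = -1 · 4 = -4
  d = 22: μ(22) · d(66/22) = 1 · 2 = 2
  d = 33: μ(33) · d(66/33) = 1 · 2 = 2
  d = 66: μ(66) · d(66/66) = -1 · 1 = -1
Summing: (μ * d)(66) = 8 + -4 + -4 + 2 + -4 + 2 + 2 + -1 = 1.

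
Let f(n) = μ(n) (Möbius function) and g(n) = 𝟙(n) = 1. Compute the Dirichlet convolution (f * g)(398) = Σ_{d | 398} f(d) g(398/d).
(μ * 𝟙)(398) = 0

Divisors of 398: [1, 2, 199, 398]. For each d | 398:
  d = 1: μ(1) · 𝟙(398/1) = 1 · 1 = 1
  d = 2: μ(2) · 𝟙(398/2) = -1 · 1 = -1
  d = 199: μ(199) · 𝟙(398/199) = -1 · 1 = -1
  d = 398: μ(398) · 𝟙(398/398) = 1 · 1 = 1
Summing: (μ * 𝟙)(398) = 1 + -1 + -1 + 1 = 0.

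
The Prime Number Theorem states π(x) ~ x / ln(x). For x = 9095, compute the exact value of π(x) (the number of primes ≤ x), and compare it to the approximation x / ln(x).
π(9095) = 1128;  x/ln(x) ≈ 997.75;  relative error ≈ 11.55%.

Directly count primes up to 9095: π(9095) = 1128. The PNT approximation gives 9095/ln(9095) ≈ 9095/9.11548 ≈ 997.75. Relative error (π(x) − x/ln(x)) / π(x) ≈ 11.55%; the approximation is known to undercount slightly (Li(x) is a better estimate).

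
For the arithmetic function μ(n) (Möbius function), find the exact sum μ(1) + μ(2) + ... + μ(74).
Σ_{n ≤ 74} μ(n) = -3

Compute μ(n) for each 1 ≤ n ≤ 74: μ(1) = 1, μ(2) = -1, μ(3) = -1, μ(4) = 0, μ(5) = -1, μ(6) = 1, μ(7) = -1, μ(8) = 0, μ(9) = 0, μ(10) = 1, μ(11) = -1, μ(12) = 0, μ(13) = -1, μ(14) = 1, μ(15) = 1, μ(16) = 0, μ(17) = -1, μ(18) = 0, μ(19) = -1, μ(20) = 0, μ(21) = 1, μ(22) = 1, μ(23) = -1, μ(24) = 0, μ(25) = 0, μ(26) = 1, μ(27) = 0, μ(28) = 0, μ(29) = -1, μ(30) = -1, μ(31) = -1, μ(32) = 0, μ(33) = 1, μ(34) = 1, μ(35) = 1, μ(36) = 0, μ(37) = -1, μ(38) = 1, μ(39) = 1, μ(40) = 0, μ(41) = -1, μ(42) = -1, μ(43) = -1, μ(44) = 0, μ(45) = 0, μ(46) = 1, μ(47) = -1, μ(48) = 0, μ(49) = 0, μ(50) = 0, μ(51) = 1, μ(52) = 0, μ(53) = -1, μ(54) = 0, μ(55) = 1, μ(56) = 0, μ(57) = 1, μ(58) = 1, μ(59) = -1, μ(60) = 0, μ(61) = -1, μ(62) = 1, μ(63) = 0, μ(64) = 0, μ(65) = 1, μ(66) = -1, μ(67) = -1, μ(68) = 0, μ(69) = 1, μ(70) = -1, μ(71) = -1, μ(72) = 0, μ(73) = -1, μ(74) = 1. Summing all 74 values: -3. (Mertens function M(x) = Σ_{n ≤ x} μ(n); on average M(x) should be small (PNT ⟺ M(x) = o(x)).)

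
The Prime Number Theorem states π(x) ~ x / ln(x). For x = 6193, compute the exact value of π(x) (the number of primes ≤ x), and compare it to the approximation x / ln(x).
π(6193) = 804;  x/ln(x) ≈ 709.30;  relative error ≈ 11.78%.

Directly count primes up to 6193: π(6193) = 804. The PNT approximation gives 6193/ln(6193) ≈ 6193/8.73117 ≈ 709.30. Relative error (π(x) − x/ln(x)) / π(x) ≈ 11.78%; the approximation is known to undercount slightly (Li(x) is a better estimate).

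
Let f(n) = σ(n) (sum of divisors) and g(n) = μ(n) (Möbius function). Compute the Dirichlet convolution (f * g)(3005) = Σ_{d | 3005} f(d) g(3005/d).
(σ * μ)(3005) = 3005

Divisors of 3005: [1, 5, 601, 3005]. For each d | 3005:
  d = 1: σ(1) · μ(3005/1) = 1 · 1 = 1
  d = 5: σ(5) · μ(3005/5) = 6 · -1 = -6
  d = 601: σ(601) · μ(3005/601) = 602 · -1 = -602
  d = 3005: σ(3005) · μ(3005/3005) = 3612 · 1 = 3612
Summing: (σ * μ)(3005) = 1 + -6 + -602 + 3612 = 3005.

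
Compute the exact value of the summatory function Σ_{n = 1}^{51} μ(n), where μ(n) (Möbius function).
Σ_{n ≤ 51} μ(n) = -2

Compute μ(n) for each 1 ≤ n ≤ 51: μ(1) = 1, μ(2) = -1, μ(3) = -1, μ(4) = 0, μ(5) = -1, μ(6) = 1, μ(7) = -1, μ(8) = 0, μ(9) = 0, μ(10) = 1, μ(11) = -1, μ(12) = 0, μ(13) = -1, μ(14) = 1, μ(15) = 1, μ(16) = 0, μ(17) = -1, μ(18) = 0, μ(19) = -1, μ(20) = 0, μ(21) = 1, μ(22) = 1, μ(23) = -1, μ(24) = 0, μ(25) = 0, μ(26) = 1, μ(27) = 0, μ(28) = 0, μ(29) = -1, μ(30) = -1, μ(31) = -1, μ(32) = 0, μ(33) = 1, μ(34) = 1, μ(35) = 1, μ(36) = 0, μ(37) = -1, μ(38) = 1, μ(39) = 1, μ(40) = 0, μ(41) = -1, μ(42) = -1, μ(43) = -1, μ(44) = 0, μ(45) = 0, μ(46) = 1, μ(47) = -1, μ(48) = 0, μ(49) = 0, μ(50) = 0, μ(51) = 1. Summing all 51 values: -2. (Mertens function M(x) = Σ_{n ≤ x} μ(n); on average M(x) should be small (PNT ⟺ M(x) = o(x)).)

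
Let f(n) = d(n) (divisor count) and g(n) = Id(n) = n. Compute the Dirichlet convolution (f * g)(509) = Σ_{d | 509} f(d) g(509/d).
(d * Id)(509) = 511

Divisors of 509: [1, 509]. For each d | 509:
  d = 1: d(1) · Id(509/1) = 1 · 509 = 509
  d = 509: d(509) · Id(509/509) = 2 · 1 = 2
Summing: (d * Id)(509) = 509 + 2 = 511.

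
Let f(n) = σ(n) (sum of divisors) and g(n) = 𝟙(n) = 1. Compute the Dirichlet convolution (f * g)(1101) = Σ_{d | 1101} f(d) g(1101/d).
(σ * 𝟙)(1101) = 1845

Divisors of 1101: [1, 3, 367, 1101]. For each d | 1101:
  d = 1: σ(1) · 𝟙(1101/1) = 1 · 1 = 1
  d = 3: σ(3) · 𝟙(1101/3) = 4 · 1 = 4
  d = 367: σ(367) · 𝟙(1101/367) = 368 · 1 = 368
  d = 1101: σ(1101) · 𝟙(1101/1101) = 1472 · 1 = 1472
Summing: (σ * 𝟙)(1101) = 1 + 4 + 368 + 1472 = 1845.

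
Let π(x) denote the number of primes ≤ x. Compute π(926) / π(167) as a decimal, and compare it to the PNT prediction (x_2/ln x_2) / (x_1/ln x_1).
π(926)/π(167) = 157/39 ≈ 4.0256;  PNT prediction ≈ 4.1545.

π(167) = 39 and π(926) = 157, so π(926)/π(167) ≈ 4.0256. The PNT-predicted ratio is (926/ln(926)) / (167/ln(167)) ≈ 4.1545. The two agree to within a few percent, as expected.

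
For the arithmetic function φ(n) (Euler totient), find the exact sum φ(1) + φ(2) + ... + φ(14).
Σ_{n ≤ 14} φ(n) = 64

Compute φ(n) for each 1 ≤ n ≤ 14: φ(1) = 1, φ(2) = 1, φ(3) = 2, φ(4) = 2, φ(5) = 4, φ(6) = 2, φ(7) = 6, φ(8) = 4, φ(9) = 6, φ(10) = 4, φ(11) = 10, φ(12) = 4, φ(13) = 12, φ(14) = 6. Summing all 14 values: 64. (Average order: Σ_{n ≤ x} φ(n) ~ (3/π²) x². For x = 14, (3/π²)·14² ≈ 59.58.)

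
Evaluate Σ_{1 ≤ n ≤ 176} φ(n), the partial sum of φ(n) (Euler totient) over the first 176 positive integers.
Σ_{n ≤ 176} φ(n) = 9450

Compute φ(n) for each 1 ≤ n ≤ 176: φ(1) = 1, φ(2) = 1, φ(3) = 2, φ(4) = 2, φ(5) = 4, φ(6) = 2, φ(7) = 6, φ(8) = 4, φ(9) = 6, φ(10) = 4, φ(11) = 10, φ(12) = 4, φ(13) = 12, φ(14) = 6, φ(15) = 8, φ(16) = 8, φ(17) = 16, φ(18) = 6, φ(19) = 18, φ(20) = 8, φ(21) = 12, φ(22) = 10, φ(23) = 22, φ(24) = 8, φ(25) = 20, φ(26) = 12, φ(27) = 18, φ(28) = 12, φ(29) = 28, φ(30) = 8, φ(31) = 30, φ(32) = 16, φ(33) = 20, φ(34) = 16, φ(35) = 24, φ(36) = 12, φ(37) = 36, φ(38) = 18, φ(39) = 24, φ(40) = 16, φ(41) = 40, φ(42) = 12, φ(43) = 42, φ(44) = 20, φ(45) = 24, φ(46) = 22, φ(47) = 46, φ(48) = 16, φ(49) = 42, φ(50) = 20, φ(51) = 32, φ(52) = 24, φ(53) = 52, φ(54) = 18, φ(55) = 40, φ(56) = 24, φ(57) = 36, φ(58) = 28, φ(59) = 58, φ(60) = 16, φ(61) = 60, φ(62) = 30, φ(63) = 36, φ(64) = 32, φ(65) = 48, φ(66) = 20, φ(67) = 66, φ(68) = 32, φ(69) = 44, φ(70) = 24, φ(71) = 70, φ(72) = 24, φ(73) = 72, φ(74) = 36, φ(75) = 40, φ(76) = 36, φ(77) = 60, φ(78) = 24, φ(79) = 78, φ(80) = 32, φ(81) = 54, φ(82) = 40, φ(83) = 82, φ(84) = 24, φ(85) = 64, φ(86) = 42, φ(87) = 56, φ(88) = 40, φ(89) = 88, φ(90) = 24, φ(91) = 72, φ(92) = 44, φ(93) = 60, φ(94) = 46, φ(95) = 72, φ(96) = 32, φ(97) = 96, φ(98) = 42, φ(99) = 60, φ(100) = 40, φ(101) = 100, φ(102) = 32, φ(103) = 102, φ(104) = 48, φ(105) = 48, φ(106) = 52, φ(107) = 106, φ(108) = 36, φ(109) = 108, φ(110) = 40, φ(111) = 72, φ(112) = 48, φ(113) = 112, φ(114) = 36, φ(115) = 88, φ(116) = 56, φ(117) = 72, φ(118) = 58, φ(119) = 96, φ(120) = 32, φ(121) = 110, φ(122) = 60, φ(123) = 80, φ(124) = 60, φ(125) = 100, φ(126) = 36, φ(127) = 126, φ(128) = 64, φ(129) = 84, φ(130) = 48, φ(131) = 130, φ(132) = 40, φ(133) = 108, φ(134) = 66, φ(135) = 72, φ(136) = 64, φ(137) = 136, φ(138) = 44, φ(139) = 138, φ(140) = 48, φ(141) = 92, φ(142) = 70, φ(143) = 120, φ(144) = 48, φ(145) = 112, φ(146) = 72, φ(147) = 84, φ(148) = 72, φ(149) = 148, φ(150) = 40, φ(151) = 150, φ(152) = 72, φ(153) = 96, φ(154) = 60, φ(155) = 120, φ(156) = 48, φ(157) = 156, φ(158) = 78, φ(159) = 104, φ(160) = 64, φ(161) = 132, φ(162) = 54, φ(163) = 162, φ(164) = 80, φ(165) = 80, φ(166) = 82, φ(167) = 166, φ(168) = 48, φ(169) = 156, φ(170) = 64, φ(171) = 108, φ(172) = 84, φ(173) = 172, φ(174) = 56, φ(175) = 120, φ(176) = 80. Summing all 176 values: 9450. (Average order: Σ_{n ≤ x} φ(n) ~ (3/π²) x². For x = 176, (3/π²)·176² ≈ 9415.57.)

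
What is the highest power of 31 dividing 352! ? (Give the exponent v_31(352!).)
v_31(352!) = 11

Legendre's formula: v_p(n!) = Σ_{k ≥ 1} ⌊n / p^k⌋. For p = 31, n = 352, the terms are:
  ⌊352/31^1⌋ = ⌊352/31⌋ = 11
(the next term ⌊352/31^2⌋ = 0, terminating the sum). Summing: v_31(352!) = 11 = 11.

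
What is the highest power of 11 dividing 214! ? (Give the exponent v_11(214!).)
v_11(214!) = 20

Legendre's formula: v_p(n!) = Σ_{k ≥ 1} ⌊n / p^k⌋. For p = 11, n = 214, the terms are:
  ⌊214/11^1⌋ = ⌊214/11⌋ = 19
  ⌊214/11^2⌋ = ⌊214/121⌋ = 1
(the next term ⌊214/11^3⌋ = 0, terminating the sum). Summing: v_11(214!) = 19 + 1 = 20.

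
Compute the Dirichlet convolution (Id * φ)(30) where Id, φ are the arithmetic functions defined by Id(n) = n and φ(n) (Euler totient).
(Id * φ)(30) = 135

Divisors of 30: [1, 2, 3, 5, 6, 10, 15, 30]. For each d | 30:
  d = 1: Id(1) · φ(30/1) = 1 · 8 = 8
  d = 2: Id(2) · φ(30/2) = 2 · 8 = 16
  d = 3: Id(3) · φ(30/3) = 3 · 4 = 12
  d = 5: Id(5) · φ(30/5) = 5 · 2 = 10
  d = 6: Id(6) · φ(30/6) = 6 · 4 = 24
  d = 10: Id(10) · φ(30/10) = 10 · 2 = 20
  d = 15: Id(15) · φ(30/15) = 15 · 1 = 15
  d = 30: Id(30) · φ(30/30) = 30 · 1 = 30
Summing: (Id * φ)(30) = 8 + 16 + 12 + 10 + 24 + 20 + 15 + 30 = 135.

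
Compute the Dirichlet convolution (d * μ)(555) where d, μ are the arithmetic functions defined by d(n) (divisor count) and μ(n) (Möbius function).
(d * μ)(555) = 1

Divisors of 555: [1, 3, 5, 15, 37, 111, 185, 555]. For each d | 555:
  d = 1: d(1) · μ(555/1) = 1 · -1 = -1
  d = 3: d(3) · μ(555/3) = 2 · 1 = 2
  d = 5: d(5) · μ(555/5) = 2 · 1 = 2
  d = 15: d(15) · μ(555/15) = 4 · -1 = -4
  d = 37: d(37) · μ(555/37) = 2 · 1 = 2
  d = 111: d(111) · μ(555/111) = 4 · -1 = -4
  d = 185: d(185) · μ(555/185) = 4 · -1 = -4
  d = 555: d(555) · μ(555/555) = 8 · 1 = 8
Summing: (d * μ)(555) = -1 + 2 + 2 + -4 + 2 + -4 + -4 + 8 = 1.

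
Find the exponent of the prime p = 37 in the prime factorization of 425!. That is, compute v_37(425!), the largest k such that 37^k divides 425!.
v_37(425!) = 11

Legendre's formula: v_p(n!) = Σ_{k ≥ 1} ⌊n / p^k⌋. For p = 37, n = 425, the terms are:
  ⌊425/37^1⌋ = ⌊425/37⌋ = 11
(the next term ⌊425/37^2⌋ = 0, terminating the sum). Summing: v_37(425!) = 11 = 11.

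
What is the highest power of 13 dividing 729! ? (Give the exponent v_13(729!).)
v_13(729!) = 60

Legendre's formula: v_p(n!) = Σ_{k ≥ 1} ⌊n / p^k⌋. For p = 13, n = 729, the terms are:
  ⌊729/13^1⌋ = ⌊729/13⌋ = 56
  ⌊729/13^2⌋ = ⌊729/169⌋ = 4
(the next term ⌊729/13^3⌋ = 0, terminating the sum). Summing: v_13(729!) = 56 + 4 = 60.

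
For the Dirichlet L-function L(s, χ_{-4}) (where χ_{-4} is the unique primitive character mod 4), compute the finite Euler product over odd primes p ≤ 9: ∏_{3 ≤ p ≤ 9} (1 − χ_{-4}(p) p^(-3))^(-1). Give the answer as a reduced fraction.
∏ = 165375/170624

The odd primes p ≤ 9 are [3, 5, 7]. For each, χ(p) = 1 if p ≡ 1 mod 4, χ(p) = −1 if p ≡ 3 mod 4. Taking (1 − χ(p)/p^3)^(-1) = p^3/(p^3 − χ(p)): (1 − (-1)/3^3)^(-1) · (1 − (1)/5^3)^(-1) · (1 − (-1)/7^3)^(-1) = 165375/170624.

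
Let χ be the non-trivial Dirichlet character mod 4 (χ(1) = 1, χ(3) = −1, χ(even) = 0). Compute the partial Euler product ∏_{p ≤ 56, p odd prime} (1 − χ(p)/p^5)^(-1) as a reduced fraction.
∏ = 241552412610573346540717288090615330738043013683948985221451329316738054554305/242484077809603940117660402752750309983134701869309180441833184178683110227968

The odd primes p ≤ 56 are [3, 5, 7, 11, 13, 17, 19, 23, 29, 31, 37, 41, 43, 47, 53]. For each, χ(p) = 1 if p ≡ 1 mod 4, χ(p) = −1 if p ≡ 3 mod 4. Taking (1 − χ(p)/p^5)^(-1) = p^5/(p^5 − χ(p)): (1 − (-1)/3^5)^(-1) · (1 − (1)/5^5)^(-1) · (1 − (-1)/7^5)^(-1) · (1 − (-1)/11^5)^(-1) · (1 − (1)/13^5)^(-1) · (1 − (1)/17^5)^(-1) · (1 − (-1)/19^5)^(-1) · (1 − (-1)/23^5)^(-1) · (1 − (1)/29^5)^(-1) · (1 − (-1)/31^5)^(-1) · (1 − (1)/37^5)^(-1) · (1 − (1)/41^5)^(-1) · (1 − (-1)/43^5)^(-1) · (1 − (-1)/47^5)^(-1) · (1 − (1)/53^5)^(-1) = 241552412610573346540717288090615330738043013683948985221451329316738054554305/242484077809603940117660402752750309983134701869309180441833184178683110227968.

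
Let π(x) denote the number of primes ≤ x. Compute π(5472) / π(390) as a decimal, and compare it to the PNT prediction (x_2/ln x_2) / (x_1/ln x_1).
π(5472)/π(390) = 722/77 ≈ 9.3766;  PNT prediction ≈ 9.7253.

π(390) = 77 and π(5472) = 722, so π(5472)/π(390) ≈ 9.3766. The PNT-predicted ratio is (5472/ln(5472)) / (390/ln(390)) ≈ 9.7253. The two agree to within a few percent, as expected.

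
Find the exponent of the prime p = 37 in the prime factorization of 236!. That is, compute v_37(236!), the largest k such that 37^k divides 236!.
v_37(236!) = 6

Legendre's formula: v_p(n!) = Σ_{k ≥ 1} ⌊n / p^k⌋. For p = 37, n = 236, the terms are:
  ⌊236/37^1⌋ = ⌊236/37⌋ = 6
(the next term ⌊236/37^2⌋ = 0, terminating the sum). Summing: v_37(236!) = 6 = 6.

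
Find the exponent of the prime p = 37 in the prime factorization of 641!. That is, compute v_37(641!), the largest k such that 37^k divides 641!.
v_37(641!) = 17

Legendre's formula: v_p(n!) = Σ_{k ≥ 1} ⌊n / p^k⌋. For p = 37, n = 641, the terms are:
  ⌊641/37^1⌋ = ⌊641/37⌋ = 17
(the next term ⌊641/37^2⌋ = 0, terminating the sum). Summing: v_37(641!) = 17 = 17.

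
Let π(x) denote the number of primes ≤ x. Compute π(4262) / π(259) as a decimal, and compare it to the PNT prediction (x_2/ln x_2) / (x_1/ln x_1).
π(4262)/π(259) = 585/55 ≈ 10.6364;  PNT prediction ≈ 10.9412.

π(259) = 55 and π(4262) = 585, so π(4262)/π(259) ≈ 10.6364. The PNT-predicted ratio is (4262/ln(4262)) / (259/ln(259)) ≈ 10.9412. The two agree to within a few percent, as expected.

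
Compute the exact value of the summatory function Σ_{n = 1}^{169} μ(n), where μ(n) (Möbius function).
Σ_{n ≤ 169} μ(n) = -1

Compute μ(n) for each 1 ≤ n ≤ 169: μ(1) = 1, μ(2) = -1, μ(3) = -1, μ(4) = 0, μ(5) = -1, μ(6) = 1, μ(7) = -1, μ(8) = 0, μ(9) = 0, μ(10) = 1, μ(11) = -1, μ(12) = 0, μ(13) = -1, μ(14) = 1, μ(15) = 1, μ(16) = 0, μ(17) = -1, μ(18) = 0, μ(19) = -1, μ(20) = 0, μ(21) = 1, μ(22) = 1, μ(23) = -1, μ(24) = 0, μ(25) = 0, μ(26) = 1, μ(27) = 0, μ(28) = 0, μ(29) = -1, μ(30) = -1, μ(31) = -1, μ(32) = 0, μ(33) = 1, μ(34) = 1, μ(35) = 1, μ(36) = 0, μ(37) = -1, μ(38) = 1, μ(39) = 1, μ(40) = 0, μ(41) = -1, μ(42) = -1, μ(43) = -1, μ(44) = 0, μ(45) = 0, μ(46) = 1, μ(47) = -1, μ(48) = 0, μ(49) = 0, μ(50) = 0, μ(51) = 1, μ(52) = 0, μ(53) = -1, μ(54) = 0, μ(55) = 1, μ(56) = 0, μ(57) = 1, μ(58) = 1, μ(59) = -1, μ(60) = 0, μ(61) = -1, μ(62) = 1, μ(63) = 0, μ(64) = 0, μ(65) = 1, μ(66) = -1, μ(67) = -1, μ(68) = 0, μ(69) = 1, μ(70) = -1, μ(71) = -1, μ(72) = 0, μ(73) = -1, μ(74) = 1, μ(75) = 0, μ(76) = 0, μ(77) = 1, μ(78) = -1, μ(79) = -1, μ(80) = 0, μ(81) = 0, μ(82) = 1, μ(83) = -1, μ(84) = 0, μ(85) = 1, μ(86) = 1, μ(87) = 1, μ(88) = 0, μ(89) = -1, μ(90) = 0, μ(91) = 1, μ(92) = 0, μ(93) = 1, μ(94) = 1, μ(95) = 1, μ(96) = 0, μ(97) = -1, μ(98) = 0, μ(99) = 0, μ(100) = 0, μ(101) = -1, μ(102) = -1, μ(103) = -1, μ(104) = 0, μ(105) = -1, μ(106) = 1, μ(107) = -1, μ(108) = 0, μ(109) = -1, μ(110) = -1, μ(111) = 1, μ(112) = 0, μ(113) = -1, μ(114) = -1, μ(115) = 1, μ(116) = 0, μ(117) = 0, μ(118) = 1, μ(119) = 1, μ(120) = 0, μ(121) = 0, μ(122) = 1, μ(123) = 1, μ(124) = 0, μ(125) = 0, μ(126) = 0, μ(127) = -1, μ(128) = 0, μ(129) = 1, μ(130) = -1, μ(131) = -1, μ(132) = 0, μ(133) = 1, μ(134) = 1, μ(135) = 0, μ(136) = 0, μ(137) = -1, μ(138) = -1, μ(139) = -1, μ(140) = 0, μ(141) = 1, μ(142) = 1, μ(143) = 1, μ(144) = 0, μ(145) = 1, μ(146) = 1, μ(147) = 0, μ(148) = 0, μ(149) = -1, μ(150) = 0, μ(151) = -1, μ(152) = 0, μ(153) = 0, μ(154) = -1, μ(155) = 1, μ(156) = 0, μ(157) = -1, μ(158) = 1, μ(159) = 1, μ(160) = 0, μ(161) = 1, μ(162) = 0, μ(163) = -1, μ(164) = 0, μ(165) = -1, μ(166) = 1, μ(167) = -1, μ(168) = 0, μ(169) = 0. Summing all 169 values: -1. (Mertens function M(x) = Σ_{n ≤ x} μ(n); on average M(x) should be small (PNT ⟺ M(x) = o(x)).)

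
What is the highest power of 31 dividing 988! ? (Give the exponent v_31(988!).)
v_31(988!) = 32

Legendre's formula: v_p(n!) = Σ_{k ≥ 1} ⌊n / p^k⌋. For p = 31, n = 988, the terms are:
  ⌊988/31^1⌋ = ⌊988/31⌋ = 31
  ⌊988/31^2⌋ = ⌊988/961⌋ = 1
(the next term ⌊988/31^3⌋ = 0, terminating the sum). Summing: v_31(988!) = 31 + 1 = 32.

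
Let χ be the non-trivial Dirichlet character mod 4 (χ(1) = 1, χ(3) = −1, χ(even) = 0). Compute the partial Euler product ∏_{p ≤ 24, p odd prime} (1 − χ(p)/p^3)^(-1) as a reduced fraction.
∏ = 177358697820836675/183046656872153088

The odd primes p ≤ 24 are [3, 5, 7, 11, 13, 17, 19, 23]. For each, χ(p) = 1 if p ≡ 1 mod 4, χ(p) = −1 if p ≡ 3 mod 4. Taking (1 − χ(p)/p^3)^(-1) = p^3/(p^3 − χ(p)): (1 − (-1)/3^3)^(-1) · (1 − (1)/5^3)^(-1) · (1 − (-1)/7^3)^(-1) · (1 − (-1)/11^3)^(-1) · (1 − (1)/13^3)^(-1) · (1 − (1)/17^3)^(-1) · (1 − (-1)/19^3)^(-1) · (1 − (-1)/23^3)^(-1) = 177358697820836675/183046656872153088.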